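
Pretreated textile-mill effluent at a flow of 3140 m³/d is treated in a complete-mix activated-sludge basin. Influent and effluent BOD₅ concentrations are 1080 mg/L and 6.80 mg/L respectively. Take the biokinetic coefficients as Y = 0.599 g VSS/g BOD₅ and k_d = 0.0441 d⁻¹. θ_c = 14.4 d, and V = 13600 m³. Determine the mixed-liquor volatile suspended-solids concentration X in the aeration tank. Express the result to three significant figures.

X ≈ 1310 mg/L

X = Y·Q·ΔS·θ_c / [V·(1 + k_d θ_c)] = 0.599 × 3140 × (1080 − 6.80) × 14.4 / [13600 × (1 + 0.0441 × 14.4)] = 1307 mg/L.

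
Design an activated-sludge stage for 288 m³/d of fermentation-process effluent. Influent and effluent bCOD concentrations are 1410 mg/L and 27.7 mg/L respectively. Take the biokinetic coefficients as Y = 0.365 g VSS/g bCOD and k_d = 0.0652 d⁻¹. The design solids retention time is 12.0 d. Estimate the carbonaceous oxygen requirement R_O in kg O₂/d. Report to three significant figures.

Correct the yield for decay: Y_obs = Y/(1 + k_d θ_c) = 0.365 / (1 + 0.0652 × 12.0) = 0.365 / 1.782 = 0.2048.
Q·(S₀ − S) = 288 × (1410 − 27.7) × 10⁻³ = 398.1 kg/d removed.
Net sludge production P_X = 0.2048 × 398.1 = 81.52 kg VSS/d.
Carbonaceous O₂ demand = substrate oxidised − cell-mass equivalent = 398.1 − 1.42 × 81.52 = 282.3 kg O₂/d.

R_O ≈ 282 kg O₂/d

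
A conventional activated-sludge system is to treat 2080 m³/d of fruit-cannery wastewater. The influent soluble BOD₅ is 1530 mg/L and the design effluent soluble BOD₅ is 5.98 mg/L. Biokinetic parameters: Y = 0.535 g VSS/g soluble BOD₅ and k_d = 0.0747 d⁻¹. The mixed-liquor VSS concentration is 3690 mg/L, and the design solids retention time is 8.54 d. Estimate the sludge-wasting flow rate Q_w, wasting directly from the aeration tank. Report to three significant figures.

Steady-state biomass mass balance: V·X·(1 + k_d·θ_c) = Y·Q·(S₀ − S)·θ_c, so V = 0.535 × 2080 × (1530 − 5.98) × 8.54 / [3690 × (1 + 0.0747 × 8.54)] = 1.45×10^7 / 6044 = 2396 m³.
With mixed-liquor wasting, θ_c = V/Q_w, so Q_w = V/θ_c = 2396/8.54 = 280.6 m³/d.

Q_w ≈ 281 m³/d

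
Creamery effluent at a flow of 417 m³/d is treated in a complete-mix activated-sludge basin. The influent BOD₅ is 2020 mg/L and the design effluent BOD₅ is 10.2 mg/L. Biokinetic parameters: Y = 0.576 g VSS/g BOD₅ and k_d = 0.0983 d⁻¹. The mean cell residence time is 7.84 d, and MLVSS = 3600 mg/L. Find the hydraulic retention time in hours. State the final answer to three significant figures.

Rearranging the biomass balance for a CMAS with decay, V = Y·Q·ΔS·θ_c / [X·(1+k_d θ_c)] = 0.576 × 417 × (2020 − 10.2) × 7.84 / [3600 × (1 + 0.0983 × 7.84)] = 3.78×10^6 / 6374 = 593.7 m³.
Hydraulic retention time τ = V/Q = 593.7 / 417 = 1.424 d = 34.17 h.

τ ≈ 34.2 h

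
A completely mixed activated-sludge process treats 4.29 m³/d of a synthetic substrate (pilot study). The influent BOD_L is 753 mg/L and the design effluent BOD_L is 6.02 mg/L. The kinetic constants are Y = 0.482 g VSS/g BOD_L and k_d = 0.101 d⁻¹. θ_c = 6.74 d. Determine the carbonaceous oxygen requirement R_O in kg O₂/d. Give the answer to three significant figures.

Observed yield with endogenous decay: Y_obs = Y / (1 + k_d·θ_c) = 0.482 / (1 + 0.101 × 6.74) = 0.482 / 1.681 = 0.2868 g VSS/g BOD_L.
Q·(S₀ − S) = 4.29 × (753 − 6.02) × 10⁻³ = 3.205 kg/d removed.
P_X = Y_obs·Q·(S₀ − S) = 0.2868 × 3.205 = 0.9190 kg VSS/d.
R_O = Q·(S₀ − S) − 1.42·P_X = 3.205 − 1.42 × 0.9190 = 1.900 kg O₂/d.

R_O ≈ 1.90 kg O₂/d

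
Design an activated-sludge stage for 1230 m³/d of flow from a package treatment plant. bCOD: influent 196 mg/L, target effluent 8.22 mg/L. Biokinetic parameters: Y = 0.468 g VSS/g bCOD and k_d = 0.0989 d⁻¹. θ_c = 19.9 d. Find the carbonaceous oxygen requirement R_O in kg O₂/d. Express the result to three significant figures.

Observed yield with endogenous decay: Y_obs = Y / (1 + k_d·θ_c) = 0.468 / (1 + 0.0989 × 19.9) = 0.468 / 2.968 = 0.1577 g VSS/g bCOD.
Mass of bCOD removed per day: Q(S₀ − S) = 1230 × 187.8 g/m³ = 231.0 kg/d.
Net sludge production P_X = 0.1577 × 231.0 = 36.42 kg VSS/d.
R_O = Q·ΔS − 1.42 P_X = 231.0 − 51.71 = 179.3 kg O₂/d.

R_O ≈ 179 kg O₂/d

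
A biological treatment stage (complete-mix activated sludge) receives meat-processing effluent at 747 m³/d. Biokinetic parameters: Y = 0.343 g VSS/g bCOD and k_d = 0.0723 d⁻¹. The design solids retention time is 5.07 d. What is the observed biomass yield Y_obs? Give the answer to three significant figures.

Observed yield with endogenous decay: Y_obs = Y / (1 + k_d·θ_c) = 0.343 / (1 + 0.0723 × 5.07) = 0.343 / 1.367 = 0.2510 g VSS/g bCOD.

Y_obs ≈ 0.251 g VSS/g bCOD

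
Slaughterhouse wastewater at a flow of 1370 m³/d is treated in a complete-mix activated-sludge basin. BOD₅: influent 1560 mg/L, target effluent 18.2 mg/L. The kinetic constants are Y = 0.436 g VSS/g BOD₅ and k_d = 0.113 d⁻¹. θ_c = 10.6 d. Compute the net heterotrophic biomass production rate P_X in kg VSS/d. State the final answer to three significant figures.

P_X ≈ 419 kg VSS/d

Y_obs = Y / (1 + k_d θ_c) = 0.436 / (1 + 0.113 × 10.6) = 0.436 / 2.198 = 0.1984.
Q·(S₀ − S) = 1370 × (1560 − 18.2) × 10⁻³ = 2112 kg/d removed.
Biomass produced: P_X = Y_obs·Q·ΔS = 0.1984 × 2112 ≈ 419.0 kg VSS/d.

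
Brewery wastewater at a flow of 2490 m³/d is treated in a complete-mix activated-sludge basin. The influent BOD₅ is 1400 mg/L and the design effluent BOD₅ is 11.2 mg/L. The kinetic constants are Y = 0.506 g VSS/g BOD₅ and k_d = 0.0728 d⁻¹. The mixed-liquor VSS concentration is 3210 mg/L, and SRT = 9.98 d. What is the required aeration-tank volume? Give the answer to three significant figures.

From the SRT design equation V = Y Q (S₀−S) θ_c / [X (1 + k_d θ_c)] = 0.506 × 2490 × (1400 − 11.2) × 9.98 / [3210 × (1 + 0.0728 × 9.98)] = 1.75×10^7 / 5542 = 3151 m³.

V ≈ 3150 m³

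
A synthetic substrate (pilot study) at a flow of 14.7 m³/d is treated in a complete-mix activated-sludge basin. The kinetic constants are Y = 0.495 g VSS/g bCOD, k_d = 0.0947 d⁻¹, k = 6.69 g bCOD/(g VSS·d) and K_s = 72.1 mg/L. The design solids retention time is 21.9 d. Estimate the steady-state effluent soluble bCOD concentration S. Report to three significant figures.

S ≈ 3.19 mg/L

Effluent substrate depends only on kinetics and SRT: S = K_s(1 + k_d θ_c) / [θ_c(Yk − k_d) − 1] = 72.1 × (1 + 0.0947 × 21.9) / [21.9 × (0.495 × 6.69 − 0.0947) − 1] = 221.6 / 69.45 = 3.191 mg/L.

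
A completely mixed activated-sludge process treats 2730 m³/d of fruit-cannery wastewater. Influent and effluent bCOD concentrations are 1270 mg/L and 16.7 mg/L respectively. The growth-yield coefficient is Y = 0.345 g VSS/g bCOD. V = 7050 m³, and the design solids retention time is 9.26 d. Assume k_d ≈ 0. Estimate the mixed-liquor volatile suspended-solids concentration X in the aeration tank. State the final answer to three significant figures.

X ≈ 1550 mg/L

X = Y·Q·ΔS·θ_c / V = 0.345 × 2730 × (1270 − 16.7) × 9.26 / 7050 = 1550 mg/L.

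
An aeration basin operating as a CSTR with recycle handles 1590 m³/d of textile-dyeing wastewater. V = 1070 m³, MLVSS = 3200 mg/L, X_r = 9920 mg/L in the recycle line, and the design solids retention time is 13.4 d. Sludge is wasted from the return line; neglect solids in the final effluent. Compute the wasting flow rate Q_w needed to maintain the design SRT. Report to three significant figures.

Q_w ≈ 25.8 m³/d

Wasting from the return line (neglecting effluent solids): Q_w = V·X / (θ_c·X_r) = 1070 × 3200 / (13.4 × 9920) = 25.76 m³/d.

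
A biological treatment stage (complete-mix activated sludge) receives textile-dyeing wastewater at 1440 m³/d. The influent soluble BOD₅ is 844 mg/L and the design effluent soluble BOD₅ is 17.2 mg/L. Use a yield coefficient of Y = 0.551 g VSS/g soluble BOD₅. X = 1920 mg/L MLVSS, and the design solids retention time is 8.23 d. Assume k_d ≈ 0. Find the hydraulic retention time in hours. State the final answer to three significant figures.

τ ≈ 46.9 h

V·X = Y·Q·ΔS·θ_c gives V = 0.551 × 1440 × (844 − 17.2) × 8.23 / 1920 = 2812 m³.
HRT = V/Q = 2812 m³ / 1440 m³·d⁻¹ = 1.953 d × 24 = 46.87 h.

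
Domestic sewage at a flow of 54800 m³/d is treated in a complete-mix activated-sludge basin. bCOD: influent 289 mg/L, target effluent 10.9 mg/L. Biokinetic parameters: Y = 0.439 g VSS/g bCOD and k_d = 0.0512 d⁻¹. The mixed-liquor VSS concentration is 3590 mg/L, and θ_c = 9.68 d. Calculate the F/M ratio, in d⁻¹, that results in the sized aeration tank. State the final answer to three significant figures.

Rearranging the biomass balance for a CMAS with decay, V = Y·Q·ΔS·θ_c / [X·(1+k_d θ_c)] = 0.439 × 54800 × (289 − 10.9) × 9.68 / [3590 × (1 + 0.0512 × 9.68)] = 6.48×10^7 / 5369 = 12062 m³.
Food-to-microorganism ratio F/M = Q S₀ / (V X) = 54800 × 289 / (12062 × 3590) = 0.3657 d⁻¹.

F/M ≈ 0.366 d⁻¹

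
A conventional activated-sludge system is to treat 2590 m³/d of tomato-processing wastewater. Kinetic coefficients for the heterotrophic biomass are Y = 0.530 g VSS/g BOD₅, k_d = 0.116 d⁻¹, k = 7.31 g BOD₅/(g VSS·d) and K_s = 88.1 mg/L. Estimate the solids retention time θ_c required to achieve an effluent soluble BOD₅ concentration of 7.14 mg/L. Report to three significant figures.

From 1/θ_c = Y·k·S/(K_s + S) − k_d: Y·k·S/(K_s+S) = 0.530 × 7.31 × 7.14 / (88.1 + 7.14) = 0.2905 d⁻¹.
1/θ_c = 0.2905 − 0.116 = 0.1745 d⁻¹, so θ_c = 5.732 d.

θ_c ≈ 5.73 d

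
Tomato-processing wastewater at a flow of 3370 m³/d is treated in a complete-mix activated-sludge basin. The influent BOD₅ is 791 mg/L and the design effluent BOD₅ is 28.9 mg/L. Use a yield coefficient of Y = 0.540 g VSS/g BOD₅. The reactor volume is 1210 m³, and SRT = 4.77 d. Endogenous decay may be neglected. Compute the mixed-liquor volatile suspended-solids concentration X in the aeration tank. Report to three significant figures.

X ≈ 5470 mg/L

X = Y·Q·ΔS·θ_c / V = 0.540 × 3370 × (791 − 28.9) × 4.77 / 1210 = 5467 mg/L.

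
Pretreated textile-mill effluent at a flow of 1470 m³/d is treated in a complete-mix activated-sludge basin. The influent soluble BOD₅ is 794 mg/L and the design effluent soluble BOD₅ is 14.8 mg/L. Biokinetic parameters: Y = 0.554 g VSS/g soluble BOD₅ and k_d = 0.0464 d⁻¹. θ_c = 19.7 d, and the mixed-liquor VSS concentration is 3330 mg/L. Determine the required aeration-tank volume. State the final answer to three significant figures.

V ≈ 1960 m³

Rearranging the biomass balance for a CMAS with decay, V = Y·Q·ΔS·θ_c / [X·(1+k_d θ_c)] = 0.554 × 1470 × (794 − 14.8) × 19.7 / [3330 × (1 + 0.0464 × 19.7)] = 1.25×10^7 / 6374 = 1961 m³.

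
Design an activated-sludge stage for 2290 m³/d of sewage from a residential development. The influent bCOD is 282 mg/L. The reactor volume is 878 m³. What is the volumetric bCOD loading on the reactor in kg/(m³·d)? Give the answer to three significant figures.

L_v ≈ 0.736 kg bCOD/(m³·d)

Volumetric loading L_v = Q·S₀ / V = 2290 × 282 g/m³ / 878.0 m³ = 735.5 g/(m³·d) = 0.7355 kg bCOD/(m³·d).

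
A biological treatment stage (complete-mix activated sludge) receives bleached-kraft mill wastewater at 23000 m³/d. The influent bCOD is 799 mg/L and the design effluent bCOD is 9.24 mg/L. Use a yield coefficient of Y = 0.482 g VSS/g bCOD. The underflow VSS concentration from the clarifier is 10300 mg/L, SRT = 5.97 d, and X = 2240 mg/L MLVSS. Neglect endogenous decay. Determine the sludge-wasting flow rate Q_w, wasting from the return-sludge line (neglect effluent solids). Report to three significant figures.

Q_w ≈ 850 m³/d

With k_d = 0 the design equation reduces to V = Y Q (S₀−S) θ_c / X = 0.482 × 23000 × (799 − 9.24) × 5.97 / 2240 = 23334 m³.
Wasting from the return line (neglecting effluent solids): Q_w = V·X / (θ_c·X_r) = 23334 × 2240 / (5.97 × 10300) = 850.0 m³/d.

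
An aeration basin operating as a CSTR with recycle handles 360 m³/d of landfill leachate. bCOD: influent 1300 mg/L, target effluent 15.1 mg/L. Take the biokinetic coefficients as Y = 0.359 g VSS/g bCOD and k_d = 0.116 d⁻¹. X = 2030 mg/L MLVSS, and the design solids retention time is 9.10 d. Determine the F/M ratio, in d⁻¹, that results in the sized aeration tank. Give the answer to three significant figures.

Steady-state biomass mass balance: V·X·(1 + k_d·θ_c) = Y·Q·(S₀ − S)·θ_c, so V = 0.359 × 360 × (1300 − 15.1) × 9.10 / [2030 × (1 + 0.116 × 9.10)] = 1.51×10^6 / 4173 = 362.1 m³.
Food-to-microorganism ratio F/M = Q S₀ / (V X) = 360 × 1300 / (362.1 × 2030) = 0.6366 d⁻¹.

F/M ≈ 0.637 d⁻¹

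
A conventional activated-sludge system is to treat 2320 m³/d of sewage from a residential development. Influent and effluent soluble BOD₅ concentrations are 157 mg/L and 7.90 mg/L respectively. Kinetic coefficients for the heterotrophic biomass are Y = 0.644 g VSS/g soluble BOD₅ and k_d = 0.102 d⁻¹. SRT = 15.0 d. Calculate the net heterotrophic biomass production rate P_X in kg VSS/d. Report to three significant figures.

P_X ≈ 88.1 kg VSS/d

Observed yield with endogenous decay: Y_obs = Y / (1 + k_d·θ_c) = 0.644 / (1 + 0.102 × 15.0) = 0.644 / 2.530 = 0.2545 g VSS/g soluble BOD₅.
Mass of soluble BOD₅ removed per day: Q(S₀ − S) = 2320 × 149.1 g/m³ = 345.9 kg/d.
Biomass produced: P_X = Y_obs·Q·ΔS = 0.2545 × 345.9 ≈ 88.05 kg VSS/d.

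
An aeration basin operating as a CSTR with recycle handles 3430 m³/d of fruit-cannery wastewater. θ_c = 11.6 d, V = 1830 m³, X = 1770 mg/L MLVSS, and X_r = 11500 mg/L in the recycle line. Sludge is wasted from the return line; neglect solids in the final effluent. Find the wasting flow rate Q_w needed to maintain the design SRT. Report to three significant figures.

Q_w ≈ 24.3 m³/d

Q_w = (V·X)/(θ_c X_r) = 1830 × 1770 / (11.6 × 11500) = 24.28 m³/d.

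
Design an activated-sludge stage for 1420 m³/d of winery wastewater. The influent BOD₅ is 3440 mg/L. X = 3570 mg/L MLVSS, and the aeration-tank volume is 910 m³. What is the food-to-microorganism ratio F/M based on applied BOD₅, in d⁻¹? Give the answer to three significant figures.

F/M = applied load / biomass = Q·S₀/(V·X) = 1420 × 3440 / (910.0 × 3570) = 1.504 d⁻¹.

F/M ≈ 1.50 d⁻¹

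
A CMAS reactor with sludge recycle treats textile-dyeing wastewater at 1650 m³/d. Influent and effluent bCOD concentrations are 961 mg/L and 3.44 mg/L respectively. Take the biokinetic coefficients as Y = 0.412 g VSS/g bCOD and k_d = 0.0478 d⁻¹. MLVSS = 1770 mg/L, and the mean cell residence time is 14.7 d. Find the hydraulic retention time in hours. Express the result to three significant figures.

Steady-state biomass mass balance: V·X·(1 + k_d·θ_c) = Y·Q·(S₀ − S)·θ_c, so V = 0.412 × 1650 × (961 − 3.44) × 14.7 / [1770 × (1 + 0.0478 × 14.7)] = 9.57×10^6 / 3014 = 3175 m³.
τ = V/Q = 3175/1650 = 1.924 d, or 46.18 h.

τ ≈ 46.2 h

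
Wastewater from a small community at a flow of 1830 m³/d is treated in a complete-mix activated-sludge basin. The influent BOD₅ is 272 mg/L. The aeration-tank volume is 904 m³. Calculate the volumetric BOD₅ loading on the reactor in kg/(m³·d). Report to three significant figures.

L_v = Q S₀ / V = 1830 × 272 × 10⁻³ / 904.0 = 0.5506 kg/(m³·d).

L_v ≈ 0.551 kg BOD₅/(m³·d)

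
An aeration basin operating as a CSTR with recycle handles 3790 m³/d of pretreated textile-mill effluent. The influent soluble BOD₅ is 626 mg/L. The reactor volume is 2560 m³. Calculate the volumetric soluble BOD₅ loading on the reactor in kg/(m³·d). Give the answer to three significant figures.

L_v = Q S₀ / V = 3790 × 626 × 10⁻³ / 2560 = 0.9268 kg/(m³·d).

L_v ≈ 0.927 kg soluble BOD₅/(m³·d)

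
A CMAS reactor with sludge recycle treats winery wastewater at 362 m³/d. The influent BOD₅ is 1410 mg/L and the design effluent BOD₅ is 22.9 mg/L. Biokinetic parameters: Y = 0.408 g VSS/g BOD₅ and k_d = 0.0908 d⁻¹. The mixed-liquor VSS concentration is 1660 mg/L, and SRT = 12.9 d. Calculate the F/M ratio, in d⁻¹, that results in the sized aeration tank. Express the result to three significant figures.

F/M ≈ 0.419 d⁻¹

Steady-state biomass mass balance: V·X·(1 + k_d·θ_c) = Y·Q·(S₀ − S)·θ_c, so V = 0.408 × 362 × (1410 − 22.9) × 12.9 / [1660 × (1 + 0.0908 × 12.9)] = 2.64×10^6 / 3604 = 733.2 m³.
F/M = Q·S₀ / (V·X) = 362 × 1410 / (733.2 × 1660) = 0.4194 g BOD₅·(g VSS·d)⁻¹.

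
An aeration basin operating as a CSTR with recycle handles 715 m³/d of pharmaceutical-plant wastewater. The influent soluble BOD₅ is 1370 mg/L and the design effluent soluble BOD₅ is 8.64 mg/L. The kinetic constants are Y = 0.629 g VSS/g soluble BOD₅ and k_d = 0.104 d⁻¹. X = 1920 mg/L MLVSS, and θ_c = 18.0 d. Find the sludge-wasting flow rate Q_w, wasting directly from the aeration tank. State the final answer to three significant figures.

Q_w ≈ 111 m³/d

From the SRT design equation V = Y Q (S₀−S) θ_c / [X (1 + k_d θ_c)] = 0.629 × 715 × (1370 − 8.64) × 18.0 / [1920 × (1 + 0.104 × 18.0)] = 1.1×10^7 / 5514 = 1999 m³.
Wasting from the aeration tank: Q_w = V / θ_c = 1999 / 18.0 = 111.0 m³/d.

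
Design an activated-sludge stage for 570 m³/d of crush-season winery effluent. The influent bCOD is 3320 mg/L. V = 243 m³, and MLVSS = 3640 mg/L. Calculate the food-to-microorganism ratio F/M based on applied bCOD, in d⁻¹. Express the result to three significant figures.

F/M ≈ 2.14 d⁻¹

Food-to-microorganism ratio F/M = Q S₀ / (V X) = 570 × 3320 / (243.0 × 3640) = 2.139 d⁻¹.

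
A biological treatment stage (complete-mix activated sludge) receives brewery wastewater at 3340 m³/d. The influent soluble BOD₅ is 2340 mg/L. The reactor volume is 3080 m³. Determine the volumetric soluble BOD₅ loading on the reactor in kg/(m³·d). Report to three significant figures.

L_v = Q S₀ / V = 3340 × 2340 × 10⁻³ / 3080 = 2.538 kg/(m³·d).

L_v ≈ 2.54 kg soluble BOD₅/(m³·d)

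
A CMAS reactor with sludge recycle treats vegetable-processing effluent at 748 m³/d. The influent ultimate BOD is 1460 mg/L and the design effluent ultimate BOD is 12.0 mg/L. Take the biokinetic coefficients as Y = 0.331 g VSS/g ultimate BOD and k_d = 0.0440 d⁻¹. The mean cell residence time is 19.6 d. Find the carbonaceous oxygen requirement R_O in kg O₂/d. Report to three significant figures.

R_O ≈ 810 kg O₂/d

The observed yield is Y_obs = Y/(1 + k_d·θ_c) = 0.331 / (1 + 0.0440 × 19.6) = 0.331 / 1.862 = 0.1777 g VSS per g ultimate BOD removed.
Substrate removed = Q·(S₀ − S) = 748 m³/d × (1460 − 12.0) g/m³ = 1.08×10^6 g/d = 1083 kg/d.
Net sludge production P_X = 0.1777 × 1083 = 192.5 kg VSS/d.
R_O = Q·ΔS − 1.42 P_X = 1083 − 273.3 = 809.8 kg O₂/d.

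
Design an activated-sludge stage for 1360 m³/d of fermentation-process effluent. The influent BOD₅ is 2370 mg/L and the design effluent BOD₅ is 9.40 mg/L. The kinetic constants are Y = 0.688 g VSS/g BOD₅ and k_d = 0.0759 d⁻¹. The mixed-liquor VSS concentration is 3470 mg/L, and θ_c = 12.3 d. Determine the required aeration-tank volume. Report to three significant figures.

Steady-state biomass mass balance: V·X·(1 + k_d·θ_c) = Y·Q·(S₀ − S)·θ_c, so V = 0.688 × 1360 × (2370 − 9.40) × 12.3 / [3470 × (1 + 0.0759 × 12.3)] = 2.72×10^7 / 6709 = 4049 m³.

V ≈ 4050 m³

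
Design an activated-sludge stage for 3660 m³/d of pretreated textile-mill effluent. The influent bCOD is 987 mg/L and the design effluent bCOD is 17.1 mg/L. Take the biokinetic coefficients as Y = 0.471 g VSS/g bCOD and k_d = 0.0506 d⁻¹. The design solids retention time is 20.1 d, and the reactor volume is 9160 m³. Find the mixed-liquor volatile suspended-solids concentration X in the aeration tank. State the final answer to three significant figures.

X = Y·Q·ΔS·θ_c / [V·(1 + k_d θ_c)] = 0.471 × 3660 × (987 − 17.1) × 20.1 / [9160 × (1 + 0.0506 × 20.1)] = 1819 mg/L.

X ≈ 1820 mg/L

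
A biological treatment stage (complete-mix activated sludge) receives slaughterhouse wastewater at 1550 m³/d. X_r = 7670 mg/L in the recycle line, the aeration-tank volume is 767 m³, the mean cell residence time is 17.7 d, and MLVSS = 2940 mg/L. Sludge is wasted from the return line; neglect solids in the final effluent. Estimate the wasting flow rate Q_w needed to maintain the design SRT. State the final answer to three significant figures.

Q_w ≈ 16.6 m³/d

Wasting from the return line (neglecting effluent solids): Q_w = V·X / (θ_c·X_r) = 767.0 × 2940 / (17.7 × 7670) = 16.61 m³/d.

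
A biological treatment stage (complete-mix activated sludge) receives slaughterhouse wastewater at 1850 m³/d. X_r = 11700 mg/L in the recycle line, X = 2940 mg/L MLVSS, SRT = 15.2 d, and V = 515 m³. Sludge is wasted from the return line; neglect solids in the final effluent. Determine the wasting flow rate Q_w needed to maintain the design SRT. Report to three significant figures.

Wasting from the return line (neglecting effluent solids): Q_w = V·X / (θ_c·X_r) = 515.0 × 2940 / (15.2 × 11700) = 8.514 m³/d.

Q_w ≈ 8.51 m³/d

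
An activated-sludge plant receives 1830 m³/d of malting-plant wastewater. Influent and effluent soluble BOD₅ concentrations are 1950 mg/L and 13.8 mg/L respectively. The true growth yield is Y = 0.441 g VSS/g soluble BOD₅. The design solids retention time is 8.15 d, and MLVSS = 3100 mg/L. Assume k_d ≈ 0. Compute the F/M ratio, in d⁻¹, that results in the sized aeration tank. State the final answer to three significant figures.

F/M ≈ 0.280 d⁻¹

Biomass mass balance (decay neglected): V·X = Y·Q·(S₀ − S)·θ_c, so V = 0.441 × 1830 × (1950 − 13.8) × 8.15 / 3100 = 4108 m³.
F/M = applied load / biomass = Q·S₀/(V·X) = 1830 × 1950 / (4108 × 3100) = 0.2802 d⁻¹.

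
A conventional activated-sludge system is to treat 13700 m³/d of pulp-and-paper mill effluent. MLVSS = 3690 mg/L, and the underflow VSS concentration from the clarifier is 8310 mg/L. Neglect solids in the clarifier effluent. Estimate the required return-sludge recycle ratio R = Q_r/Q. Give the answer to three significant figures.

R = Q_r/Q = X/(X_r − X) = 3690 / (8310 − 3690) = 0.7987.

R ≈ 0.799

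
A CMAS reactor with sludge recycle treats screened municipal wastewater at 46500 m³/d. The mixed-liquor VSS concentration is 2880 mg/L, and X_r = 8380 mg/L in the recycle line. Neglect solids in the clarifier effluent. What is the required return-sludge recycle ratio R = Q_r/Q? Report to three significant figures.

Solids balance on the clarifier gives (1+R)X = R·X_r, so R = X/(X_r − X) = 2880 / (8380 − 2880) = 0.5236.

R ≈ 0.524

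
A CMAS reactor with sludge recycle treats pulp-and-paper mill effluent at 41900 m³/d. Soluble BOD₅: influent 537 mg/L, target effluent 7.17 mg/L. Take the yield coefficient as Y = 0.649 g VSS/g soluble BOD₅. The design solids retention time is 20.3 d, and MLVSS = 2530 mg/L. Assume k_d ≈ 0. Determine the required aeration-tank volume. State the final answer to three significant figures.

With k_d = 0 the design equation reduces to V = Y Q (S₀−S) θ_c / X = 0.649 × 41900 × (537 − 7.17) × 20.3 / 2530 = 115603 m³.

V ≈ 116000 m³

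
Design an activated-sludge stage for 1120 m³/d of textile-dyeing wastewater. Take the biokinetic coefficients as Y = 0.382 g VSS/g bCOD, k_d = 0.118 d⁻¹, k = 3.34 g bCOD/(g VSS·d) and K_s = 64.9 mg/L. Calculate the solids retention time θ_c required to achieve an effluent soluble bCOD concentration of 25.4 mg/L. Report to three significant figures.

θ_c ≈ 4.15 d

From 1/θ_c = Y·k·S/(K_s + S) − k_d: Y·k·S/(K_s+S) = 0.382 × 3.34 × 25.4 / (64.9 + 25.4) = 0.3589 d⁻¹.
θ_c = 1/(μ − k_d) = 1/(0.3589 − 0.118) = 1/0.2409 = 4.151 d.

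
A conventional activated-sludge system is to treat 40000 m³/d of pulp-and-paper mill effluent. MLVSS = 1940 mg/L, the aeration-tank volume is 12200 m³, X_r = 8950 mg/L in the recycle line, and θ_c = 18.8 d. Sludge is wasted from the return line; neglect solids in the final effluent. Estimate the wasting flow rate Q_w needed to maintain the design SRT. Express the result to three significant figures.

Q_w ≈ 141 m³/d

Q_w = (V·X)/(θ_c X_r) = 12200 × 1940 / (18.8 × 8950) = 140.7 m³/d.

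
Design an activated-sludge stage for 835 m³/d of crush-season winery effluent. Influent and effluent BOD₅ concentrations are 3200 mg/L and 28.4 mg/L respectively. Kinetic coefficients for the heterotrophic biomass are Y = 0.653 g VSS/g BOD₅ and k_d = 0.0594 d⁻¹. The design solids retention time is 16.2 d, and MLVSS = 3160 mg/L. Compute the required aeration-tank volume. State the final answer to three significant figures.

V ≈ 4520 m³

Steady-state biomass mass balance: V·X·(1 + k_d·θ_c) = Y·Q·(S₀ − S)·θ_c, so V = 0.653 × 835 × (3200 − 28.4) × 16.2 / [3160 × (1 + 0.0594 × 16.2)] = 2.8×10^7 / 6201 = 4518 m³.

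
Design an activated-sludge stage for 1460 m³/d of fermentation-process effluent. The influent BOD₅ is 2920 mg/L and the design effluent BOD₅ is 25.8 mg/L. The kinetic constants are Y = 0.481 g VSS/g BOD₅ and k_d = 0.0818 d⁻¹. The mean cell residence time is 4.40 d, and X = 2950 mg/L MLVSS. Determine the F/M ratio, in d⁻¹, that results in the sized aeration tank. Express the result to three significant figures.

From the SRT design equation V = Y Q (S₀−S) θ_c / [X (1 + k_d θ_c)] = 0.481 × 1460 × (2920 − 25.8) × 4.40 / [2950 × (1 + 0.0818 × 4.40)] = 8.94×10^6 / 4012 = 2229 m³.
F/M = Q·S₀ / (V·X) = 1460 × 2920 / (2229 × 2950) = 0.6483 g BOD₅·(g VSS·d)⁻¹.

F/M ≈ 0.648 d⁻¹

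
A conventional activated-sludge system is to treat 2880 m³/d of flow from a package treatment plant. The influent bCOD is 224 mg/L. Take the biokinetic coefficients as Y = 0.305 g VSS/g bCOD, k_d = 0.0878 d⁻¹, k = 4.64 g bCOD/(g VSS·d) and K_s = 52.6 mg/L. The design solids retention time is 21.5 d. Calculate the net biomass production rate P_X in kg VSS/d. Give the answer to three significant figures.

P_X ≈ 66.5 kg VSS/d

From the Monod/SRT balance for a CMAS, S = K_s·(1+k_d θ_c)/[θ_c·(Y k − k_d) − 1] = 52.6 × (1 + 0.0878 × 21.5) / [21.5 × (0.305 × 4.64 − 0.0878) − 1] = 151.9 / 27.54 = 5.516 mg/L.
Y_obs = Y / (1 + k_d θ_c) = 0.305 / (1 + 0.0878 × 21.5) = 0.305 / 2.888 = 0.1056.
Substrate removed = Q·(S₀ − S) = 2880 m³/d × (224 − 5.52) g/m³ = 6.29×10^5 g/d = 629.2 kg/d.
Biomass produced: P_X = Y_obs·Q·ΔS = 0.1056 × 629.2 ≈ 66.46 kg VSS/d.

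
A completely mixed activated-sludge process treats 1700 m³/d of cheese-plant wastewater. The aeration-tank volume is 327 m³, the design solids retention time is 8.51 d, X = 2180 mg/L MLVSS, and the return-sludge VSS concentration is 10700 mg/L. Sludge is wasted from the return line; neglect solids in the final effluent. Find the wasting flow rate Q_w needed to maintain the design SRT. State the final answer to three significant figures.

Q_w ≈ 7.83 m³/d

θ_c = V·X/(Q_w·X_r) when wasting from the recycle, so Q_w = V·X/(θ_c·X_r) = 327.0 × 2180 / (8.51 × 10700) = 7.829 m³/d.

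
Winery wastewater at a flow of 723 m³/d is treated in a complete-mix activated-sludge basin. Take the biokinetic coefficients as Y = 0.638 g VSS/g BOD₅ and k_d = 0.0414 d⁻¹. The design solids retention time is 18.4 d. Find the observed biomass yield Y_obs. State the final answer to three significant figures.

The observed yield is Y_obs = Y/(1 + k_d·θ_c) = 0.638 / (1 + 0.0414 × 18.4) = 0.638 / 1.762 = 0.3621 g VSS per g BOD₅ removed.

Y_obs ≈ 0.362 g VSS/g BOD₅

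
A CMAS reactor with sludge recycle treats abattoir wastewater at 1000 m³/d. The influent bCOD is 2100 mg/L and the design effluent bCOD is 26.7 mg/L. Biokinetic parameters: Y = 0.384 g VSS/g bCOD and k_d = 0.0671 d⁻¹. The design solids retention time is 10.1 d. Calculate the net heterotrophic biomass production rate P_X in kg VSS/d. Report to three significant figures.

P_X ≈ 475 kg VSS/d

The observed yield is Y_obs = Y/(1 + k_d·θ_c) = 0.384 / (1 + 0.0671 × 10.1) = 0.384 / 1.678 = 0.2289 g VSS per g bCOD removed.
Substrate removed = Q·(S₀ − S) = 1000 m³/d × (2100 − 26.7) g/m³ = 2.07×10^6 g/d = 2073 kg/d.
Net biomass production P_X = Y_obs × Q·(S₀ − S) = 0.2289 × 2073 = 474.5 kg VSS/d.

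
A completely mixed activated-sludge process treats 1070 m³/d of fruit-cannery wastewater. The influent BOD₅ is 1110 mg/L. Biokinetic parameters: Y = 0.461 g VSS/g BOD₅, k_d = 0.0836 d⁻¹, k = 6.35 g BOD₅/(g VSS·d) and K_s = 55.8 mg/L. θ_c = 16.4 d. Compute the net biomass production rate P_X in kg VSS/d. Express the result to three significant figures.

P_X ≈ 230 kg VSS/d

Effluent substrate depends only on kinetics and SRT: S = K_s(1 + k_d θ_c) / [θ_c(Yk − k_d) − 1] = 55.8 × (1 + 0.0836 × 16.4) / [16.4 × (0.461 × 6.35 − 0.0836) − 1] = 132.3 / 45.64 = 2.899 mg/L.
Correct the yield for decay: Y_obs = Y/(1 + k_d θ_c) = 0.461 / (1 + 0.0836 × 16.4) = 0.461 / 2.371 = 0.1944.
Substrate removed = Q·(S₀ − S) = 1070 m³/d × (1110 − 2.90) g/m³ = 1.18×10^6 g/d = 1185 kg/d.
Net biomass production P_X = Y_obs × Q·(S₀ − S) = 0.1944 × 1185 = 230.3 kg VSS/d.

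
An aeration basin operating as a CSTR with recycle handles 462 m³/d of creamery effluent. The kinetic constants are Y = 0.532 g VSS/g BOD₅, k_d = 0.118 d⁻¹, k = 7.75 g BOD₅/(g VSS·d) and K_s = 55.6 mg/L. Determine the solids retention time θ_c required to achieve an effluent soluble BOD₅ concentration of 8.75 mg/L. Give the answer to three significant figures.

From 1/θ_c = Y·k·S/(K_s + S) − k_d: Y·k·S/(K_s+S) = 0.532 × 7.75 × 8.75 / (55.6 + 8.75) = 0.5606 d⁻¹.
Then 1/θ_c = μ − k_d = 0.5606 − 0.118 = 0.4426 d⁻¹, giving θ_c = 2.259 d.

θ_c ≈ 2.26 d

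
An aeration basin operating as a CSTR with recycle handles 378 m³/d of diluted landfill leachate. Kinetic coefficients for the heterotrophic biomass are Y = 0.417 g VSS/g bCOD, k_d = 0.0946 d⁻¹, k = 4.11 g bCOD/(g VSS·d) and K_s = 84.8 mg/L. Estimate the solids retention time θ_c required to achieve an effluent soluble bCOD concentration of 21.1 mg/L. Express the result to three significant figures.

θ_c ≈ 4.05 d

Specific growth rate at S = 21.1 mg/L: μ = YkS/(K_s+S) = 0.417·4.11·21.1/(84.8+21.1) = 0.3415 d⁻¹.
θ_c = 1/(μ − k_d) = 1/(0.3415 − 0.0946) = 1/0.2469 = 4.051 d.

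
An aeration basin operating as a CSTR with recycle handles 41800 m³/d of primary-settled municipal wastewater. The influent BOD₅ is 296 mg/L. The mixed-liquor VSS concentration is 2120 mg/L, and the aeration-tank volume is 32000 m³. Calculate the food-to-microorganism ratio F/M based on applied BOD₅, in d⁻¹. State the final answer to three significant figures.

F/M ≈ 0.182 d⁻¹

Food-to-microorganism ratio F/M = Q S₀ / (V X) = 41800 × 296 / (32000 × 2120) = 0.1824 d⁻¹.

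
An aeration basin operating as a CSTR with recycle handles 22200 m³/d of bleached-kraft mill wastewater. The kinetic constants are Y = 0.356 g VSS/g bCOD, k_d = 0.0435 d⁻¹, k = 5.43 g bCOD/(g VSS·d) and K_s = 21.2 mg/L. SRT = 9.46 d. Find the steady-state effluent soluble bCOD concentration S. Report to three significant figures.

From the Monod/SRT balance for a CMAS, S = K_s·(1+k_d θ_c)/[θ_c·(Y k − k_d) − 1] = 21.2 × (1 + 0.0435 × 9.46) / [9.46 × (0.356 × 5.43 − 0.0435) − 1] = 29.92 / 16.88 = 1.773 mg/L.

S ≈ 1.77 mg/L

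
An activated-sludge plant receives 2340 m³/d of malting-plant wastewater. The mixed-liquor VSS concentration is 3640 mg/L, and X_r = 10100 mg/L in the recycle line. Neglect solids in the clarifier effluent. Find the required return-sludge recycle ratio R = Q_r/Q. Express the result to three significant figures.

R ≈ 0.563

Solids balance on the clarifier gives (1+R)X = R·X_r, so R = X/(X_r − X) = 3640 / (10100 − 3640) = 0.5635.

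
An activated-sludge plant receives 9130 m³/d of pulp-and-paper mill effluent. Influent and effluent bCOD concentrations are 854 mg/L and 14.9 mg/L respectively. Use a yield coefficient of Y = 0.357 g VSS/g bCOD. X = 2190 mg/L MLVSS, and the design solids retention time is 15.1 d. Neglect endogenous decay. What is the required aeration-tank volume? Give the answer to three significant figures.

V ≈ 18900 m³

V·X = Y·Q·ΔS·θ_c gives V = 0.357 × 9130 × (854 − 14.9) × 15.1 / 2190 = 18858 m³.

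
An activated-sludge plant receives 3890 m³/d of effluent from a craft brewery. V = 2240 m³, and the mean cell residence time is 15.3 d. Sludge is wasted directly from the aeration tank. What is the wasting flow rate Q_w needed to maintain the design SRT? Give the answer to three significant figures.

Q_w ≈ 146 m³/d

For wasting at MLVSS concentration, Q_w = V/θ_c = 2240/15.3 = 146.4 m³/d.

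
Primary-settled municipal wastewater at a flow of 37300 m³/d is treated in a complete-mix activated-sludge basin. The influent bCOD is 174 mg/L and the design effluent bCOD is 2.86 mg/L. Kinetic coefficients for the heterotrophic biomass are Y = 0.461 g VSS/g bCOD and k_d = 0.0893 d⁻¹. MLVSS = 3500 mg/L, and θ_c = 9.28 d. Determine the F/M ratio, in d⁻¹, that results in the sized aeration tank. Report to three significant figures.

F/M ≈ 0.435 d⁻¹

Steady-state biomass mass balance: V·X·(1 + k_d·θ_c) = Y·Q·(S₀ − S)·θ_c, so V = 0.461 × 37300 × (174 − 2.86) × 9.28 / [3500 × (1 + 0.0893 × 9.28)] = 2.73×10^7 / 6400 = 4267 m³.
F/M = Q·S₀ / (V·X) = 37300 × 174 / (4267 × 3500) = 0.4346 g bCOD·(g VSS·d)⁻¹.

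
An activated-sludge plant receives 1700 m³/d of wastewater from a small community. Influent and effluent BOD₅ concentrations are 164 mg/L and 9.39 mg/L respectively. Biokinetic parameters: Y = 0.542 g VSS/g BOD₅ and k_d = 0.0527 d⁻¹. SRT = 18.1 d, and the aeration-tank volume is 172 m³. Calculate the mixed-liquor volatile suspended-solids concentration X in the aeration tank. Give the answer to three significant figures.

X ≈ 7670 mg/L

From V·X·(1 + k_d·θ_c) = Y·Q·(S₀ − S)·θ_c: X = 0.542 × 1700 × (164 − 9.39) × 18.1 / [172 × (1 + 0.0527 × 18.1)] = 7673 mg/L.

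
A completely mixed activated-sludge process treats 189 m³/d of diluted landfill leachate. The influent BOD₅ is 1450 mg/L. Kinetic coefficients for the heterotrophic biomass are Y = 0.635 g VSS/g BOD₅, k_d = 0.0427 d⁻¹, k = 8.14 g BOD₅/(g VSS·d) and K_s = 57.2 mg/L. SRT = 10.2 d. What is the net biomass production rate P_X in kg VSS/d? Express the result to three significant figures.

Effluent substrate depends only on kinetics and SRT: S = K_s(1 + k_d θ_c) / [θ_c(Yk − k_d) − 1] = 57.2 × (1 + 0.0427 × 10.2) / [10.2 × (0.635 × 8.14 − 0.0427) − 1] = 82.11 / 51.29 = 1.601 mg/L.
The observed yield is Y_obs = Y/(1 + k_d·θ_c) = 0.635 / (1 + 0.0427 × 10.2) = 0.635 / 1.436 = 0.4423 g VSS per g BOD₅ removed.
ΔS = 1450 − 1.60 = 1448 mg/L, so the substrate removal rate is 189 × 1448/1000 = 273.7 kg BOD₅/d.
So the net sludge growth is P_X = 0.4423 × 273.7 = 121.1 kg VSS/d.

P_X ≈ 121 kg VSS/d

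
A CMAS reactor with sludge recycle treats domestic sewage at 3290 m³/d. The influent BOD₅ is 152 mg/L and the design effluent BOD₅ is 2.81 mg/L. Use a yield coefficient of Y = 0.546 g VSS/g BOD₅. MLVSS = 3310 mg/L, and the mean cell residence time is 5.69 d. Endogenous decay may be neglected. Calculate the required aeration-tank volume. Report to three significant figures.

V ≈ 461 m³

With k_d = 0 the design equation reduces to V = Y Q (S₀−S) θ_c / X = 0.546 × 3290 × (152 − 2.81) × 5.69 / 3310 = 460.7 m³.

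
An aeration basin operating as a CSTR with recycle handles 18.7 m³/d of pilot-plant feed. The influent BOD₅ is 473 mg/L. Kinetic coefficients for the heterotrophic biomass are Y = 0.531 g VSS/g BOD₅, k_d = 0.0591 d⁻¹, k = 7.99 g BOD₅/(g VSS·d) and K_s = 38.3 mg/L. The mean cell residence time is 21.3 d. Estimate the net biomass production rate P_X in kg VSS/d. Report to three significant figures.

For a completely mixed reactor with recycle the Lawrence–McCarty relation gives S = K_s·(1 + k_d·θ_c) / [θ_c·(Y·k − k_d) − 1] = 38.3 × (1 + 0.0591 × 21.3) / [21.3 × (0.531 × 7.99 − 0.0591) − 1] = 86.51 / 88.11 = 0.9819 mg/L.
Correct the yield for decay: Y_obs = Y/(1 + k_d θ_c) = 0.531 / (1 + 0.0591 × 21.3) = 0.531 / 2.259 = 0.2351.
Mass of BOD₅ removed per day: Q(S₀ − S) = 18.7 × 472.0 g/m³ = 8.827 kg/d.
P_X = Y_obs · Q(S₀ − S) = 0.2351 × 8.827 = 2.075 kg VSS/d.

P_X ≈ 2.07 kg VSS/d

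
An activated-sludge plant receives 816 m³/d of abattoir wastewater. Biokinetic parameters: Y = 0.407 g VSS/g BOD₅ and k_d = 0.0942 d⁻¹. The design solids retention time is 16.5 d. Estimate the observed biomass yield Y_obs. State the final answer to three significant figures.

Y_obs ≈ 0.159 g VSS/g BOD₅

Observed yield with endogenous decay: Y_obs = Y / (1 + k_d·θ_c) = 0.407 / (1 + 0.0942 × 16.5) = 0.407 / 2.554 = 0.1593 g VSS/g BOD₅.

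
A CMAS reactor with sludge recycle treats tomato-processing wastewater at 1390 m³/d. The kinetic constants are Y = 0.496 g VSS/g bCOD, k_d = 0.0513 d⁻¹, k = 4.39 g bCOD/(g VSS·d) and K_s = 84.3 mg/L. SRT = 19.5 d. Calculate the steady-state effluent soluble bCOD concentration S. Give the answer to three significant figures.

From the Monod/SRT balance for a CMAS, S = K_s·(1+k_d θ_c)/[θ_c·(Y k − k_d) − 1] = 84.3 × (1 + 0.0513 × 19.5) / [19.5 × (0.496 × 4.39 − 0.0513) − 1] = 168.6 / 40.46 = 4.168 mg/L.

S ≈ 4.17 mg/L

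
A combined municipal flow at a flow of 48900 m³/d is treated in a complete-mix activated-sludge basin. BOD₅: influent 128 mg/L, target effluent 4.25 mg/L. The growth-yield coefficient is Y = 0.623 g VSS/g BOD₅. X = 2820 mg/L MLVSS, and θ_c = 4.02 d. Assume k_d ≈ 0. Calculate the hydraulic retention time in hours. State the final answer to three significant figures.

Biomass mass balance (decay neglected): V·X = Y·Q·(S₀ − S)·θ_c, so V = 0.623 × 48900 × (128 − 4.25) × 4.02 / 2820 = 5374 m³.
HRT = V/Q = 5374 m³ / 48900 m³·d⁻¹ = 0.1099 d × 24 = 2.638 h.

τ ≈ 2.64 h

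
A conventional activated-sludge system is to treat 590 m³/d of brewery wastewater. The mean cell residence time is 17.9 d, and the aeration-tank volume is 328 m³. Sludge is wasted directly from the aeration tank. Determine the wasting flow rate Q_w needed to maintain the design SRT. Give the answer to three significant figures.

Q_w ≈ 18.3 m³/d

For wasting at MLVSS concentration, Q_w = V/θ_c = 328.0/17.9 = 18.32 m³/d.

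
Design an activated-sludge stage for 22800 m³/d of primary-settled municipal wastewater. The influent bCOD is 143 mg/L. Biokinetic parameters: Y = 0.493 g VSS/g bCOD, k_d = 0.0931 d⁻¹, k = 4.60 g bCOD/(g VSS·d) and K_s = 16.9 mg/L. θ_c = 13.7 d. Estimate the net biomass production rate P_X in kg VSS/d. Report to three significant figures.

P_X ≈ 700 kg VSS/d

From the Monod/SRT balance for a CMAS, S = K_s·(1+k_d θ_c)/[θ_c·(Y k − k_d) − 1] = 16.9 × (1 + 0.0931 × 13.7) / [13.7 × (0.493 × 4.60 − 0.0931) − 1] = 38.46 / 28.79 = 1.336 mg/L.
Observed yield with endogenous decay: Y_obs = Y / (1 + k_d·θ_c) = 0.493 / (1 + 0.0931 × 13.7) = 0.493 / 2.275 = 0.2167 g VSS/g bCOD.
Mass of bCOD removed per day: Q(S₀ − S) = 22800 × 141.7 g/m³ = 3230 kg/d.
So the net sludge growth is P_X = 0.2167 × 3230 = 699.8 kg VSS/d.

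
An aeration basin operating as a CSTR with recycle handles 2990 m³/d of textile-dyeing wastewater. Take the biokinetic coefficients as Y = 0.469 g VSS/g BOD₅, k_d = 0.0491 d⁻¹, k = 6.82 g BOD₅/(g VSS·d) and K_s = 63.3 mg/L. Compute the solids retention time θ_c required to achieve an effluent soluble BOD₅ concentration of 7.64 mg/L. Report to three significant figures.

Specific growth rate at S = 7.64 mg/L: μ = YkS/(K_s+S) = 0.469·6.82·7.64/(63.3+7.64) = 0.3445 d⁻¹.
θ_c = 1/(μ − k_d) = 1/(0.3445 − 0.0491) = 1/0.2954 = 3.386 d.

θ_c ≈ 3.39 d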